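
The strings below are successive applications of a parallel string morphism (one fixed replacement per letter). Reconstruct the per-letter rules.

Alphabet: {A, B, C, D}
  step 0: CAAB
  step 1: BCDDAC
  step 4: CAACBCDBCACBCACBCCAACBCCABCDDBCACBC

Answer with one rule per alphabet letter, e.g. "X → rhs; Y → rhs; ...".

  step 0 ⇒ step 1: CAAB ⇒ BC·D·D·AC
    A ↦ D
    B ↦ AC
    C ↦ BC
    D ↦ CA  (constrained at step 1)

A->D, B->AC, C->BC, D->CA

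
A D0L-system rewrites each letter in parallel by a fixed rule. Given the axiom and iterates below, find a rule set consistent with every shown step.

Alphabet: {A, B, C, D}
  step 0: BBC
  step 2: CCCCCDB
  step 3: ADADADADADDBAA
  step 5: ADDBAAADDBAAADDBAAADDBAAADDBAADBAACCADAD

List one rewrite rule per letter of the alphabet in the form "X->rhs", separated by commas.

  step 2 ⇒ step 3: CCCCCDB ⇒ AD·AD·AD·AD·AD·DB·AA
    B ↦ AA
    C ↦ AD
    D ↦ DB
    A ↦ C  (constrained at step 3)

A->C, B->AA, C->AD, D->DB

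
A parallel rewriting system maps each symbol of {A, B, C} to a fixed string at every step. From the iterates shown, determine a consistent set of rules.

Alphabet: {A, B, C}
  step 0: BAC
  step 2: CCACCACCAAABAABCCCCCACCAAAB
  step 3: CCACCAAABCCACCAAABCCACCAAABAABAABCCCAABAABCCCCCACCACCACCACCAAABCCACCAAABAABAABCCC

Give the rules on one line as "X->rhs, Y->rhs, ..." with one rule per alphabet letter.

  step 2 ⇒ step 3: CCACCACCAAABAABCCCCCACCAAAB ⇒ CCA·CCA·AAB·CCA·CCA·AAB·CCA·CCA·AAB·AAB·AAB·CCC·AAB·AAB·CCC·CCA·CCA·CCA·CCA·CCA·AAB·CCA·CCA·AAB·AAB·AAB·CCC
    A ↦ AAB
    B ↦ CCC
    C ↦ CCA

A->AAB, B->CCC, C->CCA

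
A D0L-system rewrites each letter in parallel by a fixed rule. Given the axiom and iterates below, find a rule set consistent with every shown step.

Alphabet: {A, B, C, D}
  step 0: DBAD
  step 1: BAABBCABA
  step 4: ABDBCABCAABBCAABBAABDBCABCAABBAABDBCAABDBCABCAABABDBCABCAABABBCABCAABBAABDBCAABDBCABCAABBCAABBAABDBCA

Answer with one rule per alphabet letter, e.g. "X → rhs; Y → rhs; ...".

A->BCA, B->AB, C->D, D->BA

  step 0 ⇒ step 1: DBAD ⇒ BA·AB·BCA·BA
    A ↦ BCA
    B ↦ AB
    D ↦ BA
    C ↦ D  (constrained at step 1)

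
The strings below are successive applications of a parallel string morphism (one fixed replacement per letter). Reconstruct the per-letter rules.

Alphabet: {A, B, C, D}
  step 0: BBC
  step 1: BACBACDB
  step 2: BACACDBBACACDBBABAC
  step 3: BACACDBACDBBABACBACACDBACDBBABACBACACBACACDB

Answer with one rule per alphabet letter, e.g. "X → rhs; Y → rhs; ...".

  step 2 ⇒ step 3: BACACDBBACACDBBABAC ⇒ BAC·AC·DB·AC·DB·BA·BAC·BAC·AC·DB·AC·DB·BA·BAC·BAC·AC·BAC·AC·DB
    A ↦ AC
    B ↦ BAC
    C ↦ DB
    D ↦ BA

A->AC, B->BAC, C->DB, D->BA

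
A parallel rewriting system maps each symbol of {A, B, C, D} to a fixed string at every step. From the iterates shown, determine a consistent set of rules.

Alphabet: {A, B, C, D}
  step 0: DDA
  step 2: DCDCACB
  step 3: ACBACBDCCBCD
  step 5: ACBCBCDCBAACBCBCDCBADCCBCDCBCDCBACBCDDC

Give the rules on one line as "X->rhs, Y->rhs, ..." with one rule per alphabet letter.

A->DC, B->CD, C->CB, D->A

  step 2 ⇒ step 3: DCDCACB ⇒ A·CB·A·CB·DC·CB·CD
    A ↦ DC
    B ↦ CD
    C ↦ CB
    D ↦ A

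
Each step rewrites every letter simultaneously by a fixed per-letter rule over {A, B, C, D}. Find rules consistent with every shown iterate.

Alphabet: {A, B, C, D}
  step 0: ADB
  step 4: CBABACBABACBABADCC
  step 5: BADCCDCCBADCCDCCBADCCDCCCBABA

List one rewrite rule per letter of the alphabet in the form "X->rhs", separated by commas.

A->CC, B->D, C->BA, D->C

  step 4 ⇒ step 5: CBABACBABACBABADCC ⇒ BA·D·CC·D·CC·BA·D·CC·D·CC·BA·D·CC·D·CC·C·BA·BA
    A ↦ CC
    B ↦ D
    C ↦ BA
    D ↦ C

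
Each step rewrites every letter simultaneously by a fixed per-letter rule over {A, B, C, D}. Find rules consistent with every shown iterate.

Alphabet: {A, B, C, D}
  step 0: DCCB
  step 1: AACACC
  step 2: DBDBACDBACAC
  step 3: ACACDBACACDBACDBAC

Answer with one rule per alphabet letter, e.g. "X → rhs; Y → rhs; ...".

  step 2 ⇒ step 3: DBDBACDBACAC ⇒ A·C·A·C·DB·AC·A·C·DB·AC·DB·AC
    A ↦ DB
    B ↦ C
    C ↦ AC
    D ↦ A

A->DB, B->C, C->AC, D->A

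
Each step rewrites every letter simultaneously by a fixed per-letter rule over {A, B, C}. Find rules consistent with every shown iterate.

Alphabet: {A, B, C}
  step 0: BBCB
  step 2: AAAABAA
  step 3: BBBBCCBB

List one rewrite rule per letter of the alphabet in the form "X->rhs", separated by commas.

A->B, B->CC, C->A

  step 2 ⇒ step 3: AAAABAA ⇒ B·B·B·B·CC·B·B
    A ↦ B
    B ↦ CC
    C ↦ A  (constrained at step 0)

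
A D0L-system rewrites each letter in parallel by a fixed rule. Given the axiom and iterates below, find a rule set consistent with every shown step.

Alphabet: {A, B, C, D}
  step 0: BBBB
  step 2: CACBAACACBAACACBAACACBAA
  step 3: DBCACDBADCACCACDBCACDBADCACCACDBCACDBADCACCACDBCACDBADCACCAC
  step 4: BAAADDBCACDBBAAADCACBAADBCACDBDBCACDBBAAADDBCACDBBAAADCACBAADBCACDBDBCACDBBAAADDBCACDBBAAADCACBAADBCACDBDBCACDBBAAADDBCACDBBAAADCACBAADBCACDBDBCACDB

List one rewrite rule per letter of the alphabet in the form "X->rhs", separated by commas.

  step 3 ⇒ step 4: DBCACDBADCACCACDBCACDBADCACCACDBCACDBADCACCACDBCACDBADCACCAC ⇒ BAA·AD·DB·CAC·DB·BAA·AD·CAC·BAA·DB·CAC·DB·DB·CAC·DB·BAA·AD·DB·CAC·DB·BAA·AD·CAC·BAA·DB·CAC·DB·DB·CAC·DB·BAA·AD·DB·CAC·DB·BAA·AD·CAC·BAA·DB·CAC·DB·DB·CAC·DB·BAA·AD·DB·CAC·DB·BAA·AD·CAC·BAA·DB·CAC·DB·DB·CAC·DB
    A ↦ CAC
    B ↦ AD
    C ↦ DB
    D ↦ BAA

A->CAC, B->AD, C->DB, D->BAA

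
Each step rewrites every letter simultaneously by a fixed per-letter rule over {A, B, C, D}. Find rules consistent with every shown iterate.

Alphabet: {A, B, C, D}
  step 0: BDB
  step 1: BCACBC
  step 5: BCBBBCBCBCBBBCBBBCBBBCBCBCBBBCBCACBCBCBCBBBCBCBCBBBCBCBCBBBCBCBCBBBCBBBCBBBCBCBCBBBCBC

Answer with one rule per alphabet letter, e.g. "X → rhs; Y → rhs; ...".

A->D, B->BC, C->BB, D->AC

  step 0 ⇒ step 1: BDB ⇒ BC·AC·BC
    B ↦ BC
    D ↦ AC
    A ↦ D  (constrained at step 1)
    C ↦ BB  (constrained at step 1)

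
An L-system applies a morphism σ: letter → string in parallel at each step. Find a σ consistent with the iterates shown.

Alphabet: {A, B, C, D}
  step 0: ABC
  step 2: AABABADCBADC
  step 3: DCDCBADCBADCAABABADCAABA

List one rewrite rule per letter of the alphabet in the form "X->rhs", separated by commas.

A->DC, B->BA, C->BA, D->AA

  step 2 ⇒ step 3: AABABADCBADC ⇒ DC·DC·BA·DC·BA·DC·AA·BA·BA·DC·AA·BA
    A ↦ DC
    B ↦ BA
    C ↦ BA
    D ↦ AA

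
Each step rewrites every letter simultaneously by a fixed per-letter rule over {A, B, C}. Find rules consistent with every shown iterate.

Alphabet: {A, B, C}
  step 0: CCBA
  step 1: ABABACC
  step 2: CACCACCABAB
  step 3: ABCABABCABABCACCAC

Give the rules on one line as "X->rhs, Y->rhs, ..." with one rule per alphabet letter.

  step 2 ⇒ step 3: CACCACCABAB ⇒ AB·C·AB·AB·C·AB·AB·C·AC·C·AC
    A ↦ C
    B ↦ AC
    C ↦ AB

A->C, B->AC, C->AB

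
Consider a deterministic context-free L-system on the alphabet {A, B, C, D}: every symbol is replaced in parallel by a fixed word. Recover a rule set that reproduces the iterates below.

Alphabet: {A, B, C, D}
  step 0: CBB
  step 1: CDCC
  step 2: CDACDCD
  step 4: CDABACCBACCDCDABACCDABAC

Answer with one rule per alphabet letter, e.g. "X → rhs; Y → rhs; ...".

A->BAC, B->C, C->CD, D->A

  step 1 ⇒ step 2: CDCC ⇒ CD·A·CD·CD
    C ↦ CD
    D ↦ A
    A ↦ BAC  (constrained at step 2)
  step 0 ⇒ step 1: CBB ⇒ CD·C·C
    B ↦ C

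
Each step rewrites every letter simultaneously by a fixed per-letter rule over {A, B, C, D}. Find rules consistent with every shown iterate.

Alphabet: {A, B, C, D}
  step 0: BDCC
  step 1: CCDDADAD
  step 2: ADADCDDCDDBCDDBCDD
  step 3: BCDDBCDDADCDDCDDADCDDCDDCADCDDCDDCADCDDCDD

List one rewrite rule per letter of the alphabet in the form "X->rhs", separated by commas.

  step 2 ⇒ step 3: ADADCDDCDDBCDDBCDD ⇒ B·CDD·B·CDD·AD·CDD·CDD·AD·CDD·CDD·C·AD·CDD·CDD·C·AD·CDD·CDD
    A ↦ B
    B ↦ C
    C ↦ AD
    D ↦ CDD

A->B, B->C, C->AD, D->CDD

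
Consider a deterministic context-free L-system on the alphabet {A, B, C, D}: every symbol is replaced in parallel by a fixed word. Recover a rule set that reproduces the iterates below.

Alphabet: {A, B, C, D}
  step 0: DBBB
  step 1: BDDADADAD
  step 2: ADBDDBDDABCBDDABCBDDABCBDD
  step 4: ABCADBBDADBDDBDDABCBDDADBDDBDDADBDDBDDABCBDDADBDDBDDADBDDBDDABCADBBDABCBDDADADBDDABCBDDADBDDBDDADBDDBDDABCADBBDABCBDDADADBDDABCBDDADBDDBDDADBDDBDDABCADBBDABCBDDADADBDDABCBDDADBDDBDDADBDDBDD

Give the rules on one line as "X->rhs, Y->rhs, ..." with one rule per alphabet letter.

  step 1 ⇒ step 2: BDDADADAD ⇒ AD·BDD·BDD·ABC·BDD·ABC·BDD·ABC·BDD
    A ↦ ABC
    B ↦ AD
    D ↦ BDD
    C ↦ BBD  (constrained at step 2)

A->ABC, B->AD, C->BBD, D->BDD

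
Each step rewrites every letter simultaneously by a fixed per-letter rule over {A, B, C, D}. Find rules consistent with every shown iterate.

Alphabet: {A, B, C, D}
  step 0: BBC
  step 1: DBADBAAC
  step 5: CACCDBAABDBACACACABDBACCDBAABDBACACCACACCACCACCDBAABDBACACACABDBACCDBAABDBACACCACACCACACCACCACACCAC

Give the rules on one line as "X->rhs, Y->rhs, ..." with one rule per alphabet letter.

  step 0 ⇒ step 1: BBC ⇒ DBA·DBA·AC
    B ↦ DBA
    C ↦ AC
    A ↦ C  (constrained at step 1)
    D ↦ AB  (constrained at step 1)

A->C, B->DBA, C->AC, D->AB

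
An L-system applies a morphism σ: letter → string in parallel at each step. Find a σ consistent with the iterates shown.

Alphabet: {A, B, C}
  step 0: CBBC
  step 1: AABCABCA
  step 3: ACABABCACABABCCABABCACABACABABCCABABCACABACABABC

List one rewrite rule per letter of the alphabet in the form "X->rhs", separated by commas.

A->CAB, B->ABC, C->A

  step 0 ⇒ step 1: CBBC ⇒ A·ABC·ABC·A
    B ↦ ABC
    C ↦ A
    A ↦ CAB  (constrained at step 1)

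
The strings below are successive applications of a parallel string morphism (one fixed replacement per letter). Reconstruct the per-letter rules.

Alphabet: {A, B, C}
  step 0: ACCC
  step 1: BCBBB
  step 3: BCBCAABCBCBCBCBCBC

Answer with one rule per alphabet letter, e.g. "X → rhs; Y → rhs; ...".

  step 0 ⇒ step 1: ACCC ⇒ BC·B·B·B
    A ↦ BC
    C ↦ B
    B ↦ AA  (constrained at step 1)

A->BC, B->AA, C->B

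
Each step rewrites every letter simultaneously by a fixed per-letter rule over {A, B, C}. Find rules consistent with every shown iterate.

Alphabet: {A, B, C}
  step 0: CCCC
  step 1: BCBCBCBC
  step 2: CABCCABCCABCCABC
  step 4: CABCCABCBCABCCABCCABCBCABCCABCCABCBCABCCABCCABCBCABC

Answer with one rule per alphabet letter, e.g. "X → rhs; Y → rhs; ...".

A->B, B->CA, C->BC

  step 1 ⇒ step 2: BCBCBCBC ⇒ CA·BC·CA·BC·CA·BC·CA·BC
    B ↦ CA
    C ↦ BC
    A ↦ B  (constrained at step 2)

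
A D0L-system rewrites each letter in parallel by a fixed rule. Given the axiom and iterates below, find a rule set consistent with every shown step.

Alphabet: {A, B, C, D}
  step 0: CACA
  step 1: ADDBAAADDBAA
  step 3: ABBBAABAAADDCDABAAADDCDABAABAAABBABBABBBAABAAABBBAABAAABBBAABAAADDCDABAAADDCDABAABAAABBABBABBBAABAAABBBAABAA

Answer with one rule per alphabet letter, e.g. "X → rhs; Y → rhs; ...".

  step 0 ⇒ step 1: CACA ⇒ ADD·BAA·ADD·BAA
    A ↦ BAA
    C ↦ ADD
    B ↦ ABB  (constrained at step 1)
    D ↦ CDA  (constrained at step 1)

A->BAA, B->ABB, C->ADD, D->CDA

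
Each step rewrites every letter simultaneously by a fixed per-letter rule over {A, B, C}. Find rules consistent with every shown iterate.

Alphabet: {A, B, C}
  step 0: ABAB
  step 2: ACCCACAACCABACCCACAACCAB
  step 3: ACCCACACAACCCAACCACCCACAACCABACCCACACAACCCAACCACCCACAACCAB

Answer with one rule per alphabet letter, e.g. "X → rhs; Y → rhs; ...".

  step 2 ⇒ step 3: ACCCACAACCABACCCACAACCAB ⇒ ACC·CA·CA·CA·ACC·CA·ACC·ACC·CA·CA·ACC·AB·ACC·CA·CA·CA·ACC·CA·ACC·ACC·CA·CA·ACC·AB
    A ↦ ACC
    B ↦ AB
    C ↦ CA

A->ACC, B->AB, C->CA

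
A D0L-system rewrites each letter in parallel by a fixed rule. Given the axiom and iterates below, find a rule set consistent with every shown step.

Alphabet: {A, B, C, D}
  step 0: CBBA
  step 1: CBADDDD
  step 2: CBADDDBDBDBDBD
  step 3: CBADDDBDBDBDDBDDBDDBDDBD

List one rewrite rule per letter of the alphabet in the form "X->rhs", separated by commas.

A->DD, B->D, C->CBA, D->BD

  step 2 ⇒ step 3: CBADDDBDBDBDBD ⇒ CBA·D·DD·BD·BD·BD·D·BD·D·BD·D·BD·D·BD
    A ↦ DD
    B ↦ D
    C ↦ CBA
    D ↦ BD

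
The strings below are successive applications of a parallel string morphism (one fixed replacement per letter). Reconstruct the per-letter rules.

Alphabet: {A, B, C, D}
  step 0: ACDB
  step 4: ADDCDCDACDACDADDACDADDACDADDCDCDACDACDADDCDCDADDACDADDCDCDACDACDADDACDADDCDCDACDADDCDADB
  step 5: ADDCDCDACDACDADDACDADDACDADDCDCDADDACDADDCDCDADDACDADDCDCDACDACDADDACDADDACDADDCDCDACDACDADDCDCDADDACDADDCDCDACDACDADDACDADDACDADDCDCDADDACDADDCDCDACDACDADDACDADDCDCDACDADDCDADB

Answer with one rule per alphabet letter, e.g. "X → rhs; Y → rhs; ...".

A->ADD, B->ADB, C->A, D->CD

  step 4 ⇒ step 5: ADDCDCDACDACDADDACDADDACDADDCDCDACDACDADDCDCDADDACDADDCDCDACDACDADDACDADDCDCDACDADDCDADB ⇒ ADD·CD·CD·A·CD·A·CD·ADD·A·CD·ADD·A·CD·ADD·CD·CD·ADD·A·CD·ADD·CD·CD·ADD·A·CD·ADD·CD·CD·A·CD·A·CD·ADD·A·CD·ADD·A·CD·ADD·CD·CD·A·CD·A·CD·ADD·CD·CD·ADD·A·CD·ADD·CD·CD·A·CD·A·CD·ADD·A·CD·ADD·A·CD·ADD·CD·CD·ADD·A·CD·ADD·CD·CD·A·CD·A·CD·ADD·A·CD·ADD·CD·CD·A·CD·ADD·CD·ADB
    A ↦ ADD
    B ↦ ADB
    C ↦ A
    D ↦ CD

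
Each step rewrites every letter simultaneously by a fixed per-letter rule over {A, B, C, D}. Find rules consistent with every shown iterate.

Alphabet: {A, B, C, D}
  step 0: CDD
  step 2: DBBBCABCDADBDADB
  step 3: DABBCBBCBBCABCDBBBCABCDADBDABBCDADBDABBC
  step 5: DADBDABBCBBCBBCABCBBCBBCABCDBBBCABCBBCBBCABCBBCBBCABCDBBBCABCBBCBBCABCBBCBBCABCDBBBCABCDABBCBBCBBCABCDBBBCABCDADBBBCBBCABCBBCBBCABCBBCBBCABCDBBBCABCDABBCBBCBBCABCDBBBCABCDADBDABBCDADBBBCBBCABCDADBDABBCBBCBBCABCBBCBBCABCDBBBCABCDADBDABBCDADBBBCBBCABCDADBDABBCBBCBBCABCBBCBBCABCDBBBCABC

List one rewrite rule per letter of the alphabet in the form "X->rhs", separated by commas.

A->DB, B->BBC, C->ABC, D->DA

  step 2 ⇒ step 3: DBBBCABCDADBDADB ⇒ DA·BBC·BBC·BBC·ABC·DB·BBC·ABC·DA·DB·DA·BBC·DA·DB·DA·BBC
    A ↦ DB
    B ↦ BBC
    C ↦ ABC
    D ↦ DA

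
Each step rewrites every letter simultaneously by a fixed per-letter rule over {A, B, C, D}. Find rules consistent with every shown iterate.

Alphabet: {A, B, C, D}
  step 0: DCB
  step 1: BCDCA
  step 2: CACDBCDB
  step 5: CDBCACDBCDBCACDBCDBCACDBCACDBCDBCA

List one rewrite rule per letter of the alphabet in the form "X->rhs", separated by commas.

  step 1 ⇒ step 2: BCDCA ⇒ CA·CD·B·CD·B
    A ↦ B
    B ↦ CA
    C ↦ CD
    D ↦ B

A->B, B->CA, C->CD, D->B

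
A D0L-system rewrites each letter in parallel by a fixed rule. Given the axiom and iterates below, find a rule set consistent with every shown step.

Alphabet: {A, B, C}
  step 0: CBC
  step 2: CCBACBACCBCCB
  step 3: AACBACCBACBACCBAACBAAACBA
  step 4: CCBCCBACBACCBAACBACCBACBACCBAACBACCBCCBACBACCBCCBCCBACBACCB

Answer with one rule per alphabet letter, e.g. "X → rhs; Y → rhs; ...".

  step 3 ⇒ step 4: AACBACCBACBACCBAACBAAACBA ⇒ CCB·CCB·A·CBA·CCB·A·A·CBA·CCB·A·CBA·CCB·A·A·CBA·CCB·CCB·A·CBA·CCB·CCB·CCB·A·CBA·CCB
    A ↦ CCB
    B ↦ CBA
    C ↦ A

A->CCB, B->CBA, C->A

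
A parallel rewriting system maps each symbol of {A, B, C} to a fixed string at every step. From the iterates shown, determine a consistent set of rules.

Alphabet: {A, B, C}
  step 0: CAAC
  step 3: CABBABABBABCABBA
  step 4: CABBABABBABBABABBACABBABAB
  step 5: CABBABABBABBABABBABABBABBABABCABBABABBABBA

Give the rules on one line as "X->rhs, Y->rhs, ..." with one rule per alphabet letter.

  step 4 ⇒ step 5: CABBABABBABBABABBACABBABAB ⇒ CA·B·BA·BA·B·BA·B·BA·BA·B·BA·BA·B·BA·B·BA·BA·B·CA·B·BA·BA·B·BA·B·BA
    A ↦ B
    B ↦ BA
    C ↦ CA

A->B, B->BA, C->CA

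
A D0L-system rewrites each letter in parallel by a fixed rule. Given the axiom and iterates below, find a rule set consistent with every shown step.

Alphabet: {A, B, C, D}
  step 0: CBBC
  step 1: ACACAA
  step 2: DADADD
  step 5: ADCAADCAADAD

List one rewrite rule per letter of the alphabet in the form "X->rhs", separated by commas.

A->D, B->CA, C->A, D->B

  step 1 ⇒ step 2: ACACAA ⇒ D·A·D·A·D·D
    A ↦ D
    C ↦ A
  step 0 ⇒ step 1: CBBC ⇒ A·CA·CA·A
    B ↦ CA
    D ↦ B  (constrained at step 2)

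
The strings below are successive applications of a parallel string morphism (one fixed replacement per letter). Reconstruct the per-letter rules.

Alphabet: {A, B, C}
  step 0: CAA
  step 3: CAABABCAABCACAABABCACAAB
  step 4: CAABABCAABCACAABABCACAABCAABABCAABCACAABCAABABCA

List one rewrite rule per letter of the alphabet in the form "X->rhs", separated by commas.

  step 3 ⇒ step 4: CAABABCAABCACAABABCACAAB ⇒ CA·AB·AB·CA·AB·CA·CA·AB·AB·CA·CA·AB·CA·AB·AB·CA·AB·CA·CA·AB·CA·AB·AB·CA
    A ↦ AB
    B ↦ CA
    C ↦ CA

A->AB, B->CA, C->CA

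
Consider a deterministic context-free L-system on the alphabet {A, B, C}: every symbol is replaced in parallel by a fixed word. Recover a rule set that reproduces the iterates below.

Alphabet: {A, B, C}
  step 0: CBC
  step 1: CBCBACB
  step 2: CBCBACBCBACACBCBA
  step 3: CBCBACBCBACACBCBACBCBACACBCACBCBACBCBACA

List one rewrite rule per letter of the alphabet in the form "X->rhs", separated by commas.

  step 2 ⇒ step 3: CBCBACBCBACACBCBA ⇒ CB·CBA·CB·CBA·CA·CB·CBA·CB·CBA·CA·CB·CA·CB·CBA·CB·CBA·CA
    A ↦ CA
    B ↦ CBA
    C ↦ CB

A->CA, B->CBA, C->CB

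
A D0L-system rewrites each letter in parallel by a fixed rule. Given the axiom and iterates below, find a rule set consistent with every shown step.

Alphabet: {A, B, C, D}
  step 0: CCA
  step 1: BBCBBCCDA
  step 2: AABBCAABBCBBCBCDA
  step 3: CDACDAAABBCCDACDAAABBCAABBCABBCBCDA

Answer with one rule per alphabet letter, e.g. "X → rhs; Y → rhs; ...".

  step 2 ⇒ step 3: AABBCAABBCBBCBCDA ⇒ CDA·CDA·A·A·BBC·CDA·CDA·A·A·BBC·A·A·BBC·A·BBC·B·CDA
    A ↦ CDA
    B ↦ A
    C ↦ BBC
    D ↦ B

A->CDA, B->A, C->BBC, D->B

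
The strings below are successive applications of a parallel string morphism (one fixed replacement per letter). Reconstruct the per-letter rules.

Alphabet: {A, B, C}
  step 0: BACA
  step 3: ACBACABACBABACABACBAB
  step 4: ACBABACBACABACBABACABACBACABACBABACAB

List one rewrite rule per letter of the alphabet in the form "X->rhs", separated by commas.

  step 3 ⇒ step 4: ACBACABACBABACABACBAB ⇒ AC·B·AB·AC·B·AC·AB·AC·B·AB·AC·AB·AC·B·AC·AB·AC·B·AB·AC·AB
    A ↦ AC
    B ↦ AB
    C ↦ B

A->AC, B->AB, C->B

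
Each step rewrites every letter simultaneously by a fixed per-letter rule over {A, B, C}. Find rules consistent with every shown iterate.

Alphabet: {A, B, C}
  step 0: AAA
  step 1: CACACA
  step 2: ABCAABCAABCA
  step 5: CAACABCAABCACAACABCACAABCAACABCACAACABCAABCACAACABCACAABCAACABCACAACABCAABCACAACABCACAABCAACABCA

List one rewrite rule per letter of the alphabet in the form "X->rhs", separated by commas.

  step 1 ⇒ step 2: CACACA ⇒ AB·CA·AB·CA·AB·CA
    A ↦ CA
    C ↦ AB
    B ↦ AC  (constrained at step 2)

A->CA, B->AC, C->AB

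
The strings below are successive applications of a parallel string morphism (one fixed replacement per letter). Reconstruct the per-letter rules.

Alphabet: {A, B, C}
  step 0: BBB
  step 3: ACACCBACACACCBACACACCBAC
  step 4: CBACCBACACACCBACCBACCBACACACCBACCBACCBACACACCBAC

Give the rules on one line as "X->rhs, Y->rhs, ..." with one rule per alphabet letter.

A->CB, B->AC, C->AC

  step 3 ⇒ step 4: ACACCBACACACCBACACACCBAC ⇒ CB·AC·CB·AC·AC·AC·CB·AC·CB·AC·CB·AC·AC·AC·CB·AC·CB·AC·CB·AC·AC·AC·CB·AC
    A ↦ CB
    B ↦ AC
    C ↦ AC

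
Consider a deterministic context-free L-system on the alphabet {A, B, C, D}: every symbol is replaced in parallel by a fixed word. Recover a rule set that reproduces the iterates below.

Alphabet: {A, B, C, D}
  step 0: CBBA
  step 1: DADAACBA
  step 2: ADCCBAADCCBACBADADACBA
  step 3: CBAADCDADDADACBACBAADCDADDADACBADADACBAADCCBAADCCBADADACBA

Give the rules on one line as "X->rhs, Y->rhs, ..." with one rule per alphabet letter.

  step 2 ⇒ step 3: ADCCBAADCCBACBADADACBA ⇒ CBA·ADC·DAD·DAD·A·CBA·CBA·ADC·DAD·DAD·A·CBA·DAD·A·CBA·ADC·CBA·ADC·CBA·DAD·A·CBA
    A ↦ CBA
    B ↦ A
    C ↦ DAD
    D ↦ ADC

A->CBA, B->A, C->DAD, D->ADC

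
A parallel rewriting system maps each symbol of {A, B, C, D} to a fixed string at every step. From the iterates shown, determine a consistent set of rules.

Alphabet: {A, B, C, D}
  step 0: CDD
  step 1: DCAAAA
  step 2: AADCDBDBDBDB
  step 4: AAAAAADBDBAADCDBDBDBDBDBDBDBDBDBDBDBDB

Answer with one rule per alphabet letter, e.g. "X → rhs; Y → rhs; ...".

  step 1 ⇒ step 2: DCAAAA ⇒ AA·DC·DB·DB·DB·DB
    A ↦ DB
    C ↦ DC
    D ↦ AA
    B ↦ A  (constrained at step 2)

A->DB, B->A, C->DC, D->AA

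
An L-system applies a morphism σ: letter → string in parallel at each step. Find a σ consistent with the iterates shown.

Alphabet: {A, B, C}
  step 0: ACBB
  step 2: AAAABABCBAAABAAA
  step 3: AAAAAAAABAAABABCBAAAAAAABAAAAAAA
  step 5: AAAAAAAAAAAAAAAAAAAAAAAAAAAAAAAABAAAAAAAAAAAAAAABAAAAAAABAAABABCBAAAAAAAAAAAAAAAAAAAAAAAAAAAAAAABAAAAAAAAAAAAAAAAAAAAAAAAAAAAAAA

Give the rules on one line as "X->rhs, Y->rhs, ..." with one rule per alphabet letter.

  step 2 ⇒ step 3: AAAABABCBAAABAAA ⇒ AA·AA·AA·AA·BA·AA·BA·BC·BA·AA·AA·AA·BA·AA·AA·AA
    A ↦ AA
    B ↦ BA
    C ↦ BC

A->AA, B->BA, C->BC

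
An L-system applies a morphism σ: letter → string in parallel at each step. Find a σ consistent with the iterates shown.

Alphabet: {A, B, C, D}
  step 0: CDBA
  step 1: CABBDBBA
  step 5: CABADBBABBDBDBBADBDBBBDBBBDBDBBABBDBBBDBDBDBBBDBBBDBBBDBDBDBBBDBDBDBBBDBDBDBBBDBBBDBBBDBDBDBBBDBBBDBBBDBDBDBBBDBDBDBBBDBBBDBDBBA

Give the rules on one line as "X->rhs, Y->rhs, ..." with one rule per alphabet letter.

  step 0 ⇒ step 1: CDBA ⇒ CA·BB·DB·BA
    A ↦ BA
    B ↦ DB
    C ↦ CA
    D ↦ BB

A->BA, B->DB, C->CA, D->BB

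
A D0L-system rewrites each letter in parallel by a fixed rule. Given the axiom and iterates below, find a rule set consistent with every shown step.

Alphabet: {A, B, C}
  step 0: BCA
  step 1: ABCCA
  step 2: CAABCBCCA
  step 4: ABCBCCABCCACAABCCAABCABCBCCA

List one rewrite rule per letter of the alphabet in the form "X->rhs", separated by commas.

  step 1 ⇒ step 2: ABCCA ⇒ CA·A·BC·BC·CA
    A ↦ CA
    B ↦ A
    C ↦ BC

A->CA, B->A, C->BC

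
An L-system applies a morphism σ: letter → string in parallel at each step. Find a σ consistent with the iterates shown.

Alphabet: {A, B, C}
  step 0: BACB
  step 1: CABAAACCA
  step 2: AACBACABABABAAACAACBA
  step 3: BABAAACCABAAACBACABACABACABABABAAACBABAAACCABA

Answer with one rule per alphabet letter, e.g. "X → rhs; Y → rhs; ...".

A->BA, B->CA, C->AAC

  step 2 ⇒ step 3: AACBACABABABAAACAACBA ⇒ BA·BA·AAC·CA·BA·AAC·BA·CA·BA·CA·BA·CA·BA·BA·BA·AAC·BA·BA·AAC·CA·BA
    A ↦ BA
    B ↦ CA
    C ↦ AAC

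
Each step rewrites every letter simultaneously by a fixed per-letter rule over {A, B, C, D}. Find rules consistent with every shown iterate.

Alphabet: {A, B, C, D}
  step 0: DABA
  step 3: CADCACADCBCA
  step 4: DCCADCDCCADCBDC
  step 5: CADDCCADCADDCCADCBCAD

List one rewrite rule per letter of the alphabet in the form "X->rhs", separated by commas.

  step 4 ⇒ step 5: DCCADCDCCADCBDC ⇒ CA·D·D·C·CA·D·CA·D·D·C·CA·D·CB·CA·D
    A ↦ C
    B ↦ CB
    C ↦ D
    D ↦ CA

A->C, B->CB, C->D, D->CA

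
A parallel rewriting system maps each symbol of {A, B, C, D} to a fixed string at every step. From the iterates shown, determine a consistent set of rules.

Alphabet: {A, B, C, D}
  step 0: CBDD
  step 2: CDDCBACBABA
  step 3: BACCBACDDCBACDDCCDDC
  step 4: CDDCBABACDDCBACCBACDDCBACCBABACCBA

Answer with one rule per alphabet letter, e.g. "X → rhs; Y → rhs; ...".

A->DC, B->CD, C->BA, D->C

  step 3 ⇒ step 4: BACCBACDDCBACDDCCDDC ⇒ CD·DC·BA·BA·CD·DC·BA·C·C·BA·CD·DC·BA·C·C·BA·BA·C·C·BA
    A ↦ DC
    B ↦ CD
    C ↦ BA
    D ↦ C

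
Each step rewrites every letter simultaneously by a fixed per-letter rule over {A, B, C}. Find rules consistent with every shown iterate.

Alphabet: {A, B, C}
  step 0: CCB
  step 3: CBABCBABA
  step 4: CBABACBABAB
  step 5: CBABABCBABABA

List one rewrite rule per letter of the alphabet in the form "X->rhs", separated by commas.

  step 4 ⇒ step 5: CBABACBABAB ⇒ CB·A·B·A·B·CB·A·B·A·B·A
    A ↦ B
    B ↦ A
    C ↦ CB

A->B, B->A, C->CB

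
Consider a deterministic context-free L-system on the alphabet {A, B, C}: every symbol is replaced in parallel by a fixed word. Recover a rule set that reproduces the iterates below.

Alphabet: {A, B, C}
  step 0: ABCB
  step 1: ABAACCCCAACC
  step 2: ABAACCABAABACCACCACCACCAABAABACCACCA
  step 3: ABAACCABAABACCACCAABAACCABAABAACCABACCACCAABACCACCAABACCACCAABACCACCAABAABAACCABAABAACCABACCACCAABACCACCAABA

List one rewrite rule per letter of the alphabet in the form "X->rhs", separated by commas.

  step 2 ⇒ step 3: ABAACCABAABACCACCACCACCAABAABACCACCA ⇒ ABA·ACC·ABA·ABA·CCA·CCA·ABA·ACC·ABA·ABA·ACC·ABA·CCA·CCA·ABA·CCA·CCA·ABA·CCA·CCA·ABA·CCA·CCA·ABA·ABA·ACC·ABA·ABA·ACC·ABA·CCA·CCA·ABA·CCA·CCA·ABA
    A ↦ ABA
    B ↦ ACC
    C ↦ CCA

A->ABA, B->ACC, C->CCA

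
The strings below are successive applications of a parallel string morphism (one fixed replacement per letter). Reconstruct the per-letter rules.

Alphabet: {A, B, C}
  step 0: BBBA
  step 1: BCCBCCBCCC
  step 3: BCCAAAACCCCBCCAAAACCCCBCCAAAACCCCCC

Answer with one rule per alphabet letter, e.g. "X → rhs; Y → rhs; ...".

  step 0 ⇒ step 1: BBBA ⇒ BCC·BCC·BCC·C
    A ↦ C
    B ↦ BCC
    C ↦ AA  (constrained at step 1)

A->C, B->BCC, C->AA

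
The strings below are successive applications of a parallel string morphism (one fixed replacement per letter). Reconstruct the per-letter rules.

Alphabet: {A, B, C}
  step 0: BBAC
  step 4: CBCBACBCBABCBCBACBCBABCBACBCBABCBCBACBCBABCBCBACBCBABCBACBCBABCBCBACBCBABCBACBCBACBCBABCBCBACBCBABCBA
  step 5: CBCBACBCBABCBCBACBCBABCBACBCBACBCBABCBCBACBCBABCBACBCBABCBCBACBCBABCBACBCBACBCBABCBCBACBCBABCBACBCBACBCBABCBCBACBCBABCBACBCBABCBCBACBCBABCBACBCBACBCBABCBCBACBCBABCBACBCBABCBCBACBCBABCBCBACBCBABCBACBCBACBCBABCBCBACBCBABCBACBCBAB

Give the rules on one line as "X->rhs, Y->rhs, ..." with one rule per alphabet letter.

A->B, B->CBA, C->CB

  step 4 ⇒ step 5: CBCBACBCBABCBCBACBCBABCBACBCBABCBCBACBCBABCBCBACBCBABCBACBCBABCBCBACBCBABCBACBCBACBCBABCBCBACBCBABCBA ⇒ CB·CBA·CB·CBA·B·CB·CBA·CB·CBA·B·CBA·CB·CBA·CB·CBA·B·CB·CBA·CB·CBA·B·CBA·CB·CBA·B·CB·CBA·CB·CBA·B·CBA·CB·CBA·CB·CBA·B·CB·CBA·CB·CBA·B·CBA·CB·CBA·CB·CBA·B·CB·CBA·CB·CBA·B·CBA·CB·CBA·B·CB·CBA·CB·CBA·B·CBA·CB·CBA·CB·CBA·B·CB·CBA·CB·CBA·B·CBA·CB·CBA·B·CB·CBA·CB·CBA·B·CB·CBA·CB·CBA·B·CBA·CB·CBA·CB·CBA·B·CB·CBA·CB·CBA·B·CBA·CB·CBA·B
    A ↦ B
    B ↦ CBA
    C ↦ CB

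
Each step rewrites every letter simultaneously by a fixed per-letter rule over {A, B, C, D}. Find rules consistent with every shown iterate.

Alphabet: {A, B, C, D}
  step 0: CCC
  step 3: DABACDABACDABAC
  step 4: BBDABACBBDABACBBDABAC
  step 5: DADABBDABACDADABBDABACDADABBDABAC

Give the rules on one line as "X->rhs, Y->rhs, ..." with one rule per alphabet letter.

A->B, B->DA, C->AC, D->B

  step 4 ⇒ step 5: BBDABACBBDABACBBDABAC ⇒ DA·DA·B·B·DA·B·AC·DA·DA·B·B·DA·B·AC·DA·DA·B·B·DA·B·AC
    A ↦ B
    B ↦ DA
    C ↦ AC
    D ↦ B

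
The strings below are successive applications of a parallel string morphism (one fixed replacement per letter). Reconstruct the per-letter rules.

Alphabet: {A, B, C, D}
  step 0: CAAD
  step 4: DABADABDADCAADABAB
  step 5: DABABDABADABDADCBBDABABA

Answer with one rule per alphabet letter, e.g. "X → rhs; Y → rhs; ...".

  step 4 ⇒ step 5: DABADABDADCAADABAB ⇒ DA·B·A·B·DA·B·A·DA·B·DA·DC·B·B·DA·B·A·B·A
    A ↦ B
    B ↦ A
    C ↦ DC
    D ↦ DA

A->B, B->A, C->DC, D->DA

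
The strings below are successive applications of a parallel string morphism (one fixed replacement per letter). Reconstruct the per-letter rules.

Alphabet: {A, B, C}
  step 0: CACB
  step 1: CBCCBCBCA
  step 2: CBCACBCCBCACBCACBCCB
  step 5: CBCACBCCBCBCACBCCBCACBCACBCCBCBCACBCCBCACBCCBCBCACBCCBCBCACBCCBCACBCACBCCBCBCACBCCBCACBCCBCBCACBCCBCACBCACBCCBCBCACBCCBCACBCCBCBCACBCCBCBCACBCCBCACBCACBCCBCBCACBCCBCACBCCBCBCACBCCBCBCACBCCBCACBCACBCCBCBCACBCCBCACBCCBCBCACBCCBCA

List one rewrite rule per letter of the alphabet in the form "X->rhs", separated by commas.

  step 1 ⇒ step 2: CBCCBCBCA ⇒ CBC·A·CBC·CBC·A·CBC·A·CBC·CB
    A ↦ CB
    B ↦ A
    C ↦ CBC

A->CB, B->A, C->CBC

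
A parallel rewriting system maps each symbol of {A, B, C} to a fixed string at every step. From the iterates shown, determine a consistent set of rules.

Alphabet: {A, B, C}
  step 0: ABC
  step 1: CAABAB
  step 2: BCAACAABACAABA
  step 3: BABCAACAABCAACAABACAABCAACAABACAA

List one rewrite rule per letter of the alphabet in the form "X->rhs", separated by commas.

A->CAA, B->BA, C->B

  step 2 ⇒ step 3: BCAACAABACAABA ⇒ BA·B·CAA·CAA·B·CAA·CAA·BA·CAA·B·CAA·CAA·BA·CAA
    A ↦ CAA
    B ↦ BA
    C ↦ B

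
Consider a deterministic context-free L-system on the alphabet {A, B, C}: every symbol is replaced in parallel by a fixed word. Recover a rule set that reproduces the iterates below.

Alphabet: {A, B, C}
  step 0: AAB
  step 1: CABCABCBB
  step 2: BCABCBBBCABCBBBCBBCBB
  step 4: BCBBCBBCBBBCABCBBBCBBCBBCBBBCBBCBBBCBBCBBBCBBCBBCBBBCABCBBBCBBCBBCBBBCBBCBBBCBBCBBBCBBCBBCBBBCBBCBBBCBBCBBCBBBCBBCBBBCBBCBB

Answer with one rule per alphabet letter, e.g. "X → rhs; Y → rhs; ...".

A->CAB, B->CBB, C->B

  step 1 ⇒ step 2: CABCABCBB ⇒ B·CAB·CBB·B·CAB·CBB·B·CBB·CBB
    A ↦ CAB
    B ↦ CBB
    C ↦ B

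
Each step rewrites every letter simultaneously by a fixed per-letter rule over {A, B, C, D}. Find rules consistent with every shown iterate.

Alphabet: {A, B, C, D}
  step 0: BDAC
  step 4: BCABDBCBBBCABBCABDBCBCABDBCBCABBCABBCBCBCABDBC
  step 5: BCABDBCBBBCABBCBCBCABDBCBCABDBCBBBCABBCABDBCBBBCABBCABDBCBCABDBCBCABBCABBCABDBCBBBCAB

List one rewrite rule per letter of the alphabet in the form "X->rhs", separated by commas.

  step 4 ⇒ step 5: BCABDBCBBBCABBCABDBCBCABDBCBCABBCABBCBCBCABDBC ⇒ BC·AB·D·BC·BB·BC·AB·BC·BC·BC·AB·D·BC·BC·AB·D·BC·BB·BC·AB·BC·AB·D·BC·BB·BC·AB·BC·AB·D·BC·BC·AB·D·BC·BC·AB·BC·AB·BC·AB·D·BC·BB·BC·AB
    A ↦ D
    B ↦ BC
    C ↦ AB
    D ↦ BB

A->D, B->BC, C->AB, D->BB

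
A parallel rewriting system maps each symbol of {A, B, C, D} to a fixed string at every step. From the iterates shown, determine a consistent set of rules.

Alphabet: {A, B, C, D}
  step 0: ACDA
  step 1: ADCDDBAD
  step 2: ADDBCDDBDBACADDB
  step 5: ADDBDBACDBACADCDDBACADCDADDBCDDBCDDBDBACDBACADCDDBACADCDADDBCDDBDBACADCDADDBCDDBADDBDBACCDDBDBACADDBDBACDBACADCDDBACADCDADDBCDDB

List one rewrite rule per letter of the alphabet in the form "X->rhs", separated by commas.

A->AD, B->AC, C->CD, D->DB

  step 1 ⇒ step 2: ADCDDBAD ⇒ AD·DB·CD·DB·DB·AC·AD·DB
    A ↦ AD
    B ↦ AC
    C ↦ CD
    D ↦ DB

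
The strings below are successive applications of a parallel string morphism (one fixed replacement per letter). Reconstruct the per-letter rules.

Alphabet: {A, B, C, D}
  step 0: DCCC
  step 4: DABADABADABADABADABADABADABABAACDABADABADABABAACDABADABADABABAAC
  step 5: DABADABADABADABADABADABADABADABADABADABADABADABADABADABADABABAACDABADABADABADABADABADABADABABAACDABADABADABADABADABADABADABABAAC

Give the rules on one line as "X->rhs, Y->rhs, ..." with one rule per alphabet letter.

A->BA, B->DA, C->AC, D->DA

  step 4 ⇒ step 5: DABADABADABADABADABADABADABABAACDABADABADABABAACDABADABADABABAAC ⇒ DA·BA·DA·BA·DA·BA·DA·BA·DA·BA·DA·BA·DA·BA·DA·BA·DA·BA·DA·BA·DA·BA·DA·BA·DA·BA·DA·BA·DA·BA·BA·AC·DA·BA·DA·BA·DA·BA·DA·BA·DA·BA·DA·BA·DA·BA·BA·AC·DA·BA·DA·BA·DA·BA·DA·BA·DA·BA·DA·BA·DA·BA·BA·AC
    A ↦ BA
    B ↦ DA
    C ↦ AC
    D ↦ DA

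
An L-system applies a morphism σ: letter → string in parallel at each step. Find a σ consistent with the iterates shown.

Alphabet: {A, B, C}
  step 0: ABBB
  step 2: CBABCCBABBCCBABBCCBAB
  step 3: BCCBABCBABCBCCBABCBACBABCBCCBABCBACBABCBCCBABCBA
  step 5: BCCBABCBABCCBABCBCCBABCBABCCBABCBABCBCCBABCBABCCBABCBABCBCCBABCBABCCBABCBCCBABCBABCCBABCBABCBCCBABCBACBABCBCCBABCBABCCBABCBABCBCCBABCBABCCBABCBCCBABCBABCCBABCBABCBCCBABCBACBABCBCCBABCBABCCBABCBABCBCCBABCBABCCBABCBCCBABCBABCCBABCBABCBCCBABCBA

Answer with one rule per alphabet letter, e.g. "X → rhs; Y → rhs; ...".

  step 2 ⇒ step 3: CBABCCBABBCCBABBCCBAB ⇒ BC·CBA·B·CBA·BC·BC·CBA·B·CBA·CBA·BC·BC·CBA·B·CBA·CBA·BC·BC·CBA·B·CBA
    A ↦ B
    B ↦ CBA
    C ↦ BC

A->B, B->CBA, C->BC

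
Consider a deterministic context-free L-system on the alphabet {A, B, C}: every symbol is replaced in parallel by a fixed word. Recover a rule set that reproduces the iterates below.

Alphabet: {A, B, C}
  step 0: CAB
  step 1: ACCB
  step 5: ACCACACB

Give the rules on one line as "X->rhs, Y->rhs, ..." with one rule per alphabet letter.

A->C, B->CB, C->A

  step 0 ⇒ step 1: CAB ⇒ A·C·CB
    A ↦ C
    B ↦ CB
    C ↦ A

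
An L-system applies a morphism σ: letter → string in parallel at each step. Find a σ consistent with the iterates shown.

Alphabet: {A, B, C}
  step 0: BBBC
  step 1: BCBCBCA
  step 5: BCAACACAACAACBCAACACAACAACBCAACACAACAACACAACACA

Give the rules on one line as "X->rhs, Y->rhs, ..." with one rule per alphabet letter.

A->AC, B->BC, C->A

  step 0 ⇒ step 1: BBBC ⇒ BC·BC·BC·A
    B ↦ BC
    C ↦ A
    A ↦ AC  (constrained at step 1)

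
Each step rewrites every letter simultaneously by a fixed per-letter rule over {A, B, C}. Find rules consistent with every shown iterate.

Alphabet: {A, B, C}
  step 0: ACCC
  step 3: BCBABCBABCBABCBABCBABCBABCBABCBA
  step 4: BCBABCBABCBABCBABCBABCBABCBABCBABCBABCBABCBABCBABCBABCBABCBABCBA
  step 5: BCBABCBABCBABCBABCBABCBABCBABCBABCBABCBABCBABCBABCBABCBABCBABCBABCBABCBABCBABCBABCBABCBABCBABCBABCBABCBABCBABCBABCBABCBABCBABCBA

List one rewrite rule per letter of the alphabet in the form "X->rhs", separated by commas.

A->BA, B->BC, C->BA

  step 4 ⇒ step 5: BCBABCBABCBABCBABCBABCBABCBABCBABCBABCBABCBABCBABCBABCBABCBABCBA ⇒ BC·BA·BC·BA·BC·BA·BC·BA·BC·BA·BC·BA·BC·BA·BC·BA·BC·BA·BC·BA·BC·BA·BC·BA·BC·BA·BC·BA·BC·BA·BC·BA·BC·BA·BC·BA·BC·BA·BC·BA·BC·BA·BC·BA·BC·BA·BC·BA·BC·BA·BC·BA·BC·BA·BC·BA·BC·BA·BC·BA·BC·BA·BC·BA
    A ↦ BA
    B ↦ BC
    C ↦ BA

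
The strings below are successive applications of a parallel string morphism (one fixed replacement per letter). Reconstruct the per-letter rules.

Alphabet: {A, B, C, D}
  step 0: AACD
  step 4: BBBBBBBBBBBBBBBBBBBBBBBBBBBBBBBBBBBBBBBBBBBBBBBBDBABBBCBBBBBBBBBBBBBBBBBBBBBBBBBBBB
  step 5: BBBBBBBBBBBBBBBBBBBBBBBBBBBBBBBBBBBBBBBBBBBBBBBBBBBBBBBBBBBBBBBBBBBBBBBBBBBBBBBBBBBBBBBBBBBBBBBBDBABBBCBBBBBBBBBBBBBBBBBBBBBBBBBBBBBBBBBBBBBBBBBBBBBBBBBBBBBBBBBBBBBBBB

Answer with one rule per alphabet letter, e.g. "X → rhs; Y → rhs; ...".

A->BCB, B->BB, C->B, D->DBA

  step 4 ⇒ step 5: BBBBBBBBBBBBBBBBBBBBBBBBBBBBBBBBBBBBBBBBBBBBBBBBDBABBBCBBBBBBBBBBBBBBBBBBBBBBBBBBBB ⇒ BB·BB·BB·BB·BB·BB·BB·BB·BB·BB·BB·BB·BB·BB·BB·BB·BB·BB·BB·BB·BB·BB·BB·BB·BB·BB·BB·BB·BB·BB·BB·BB·BB·BB·BB·BB·BB·BB·BB·BB·BB·BB·BB·BB·BB·BB·BB·BB·DBA·BB·BCB·BB·BB·BB·B·BB·BB·BB·BB·BB·BB·BB·BB·BB·BB·BB·BB·BB·BB·BB·BB·BB·BB·BB·BB·BB·BB·BB·BB·BB·BB·BB·BB
    A ↦ BCB
    B ↦ BB
    C ↦ B
    D ↦ DBA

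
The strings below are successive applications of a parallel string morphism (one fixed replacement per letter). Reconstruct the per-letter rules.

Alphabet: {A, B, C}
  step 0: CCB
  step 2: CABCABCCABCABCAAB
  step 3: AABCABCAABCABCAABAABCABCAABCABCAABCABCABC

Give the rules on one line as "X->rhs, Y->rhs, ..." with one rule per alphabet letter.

  step 2 ⇒ step 3: CABCABCCABCABCAAB ⇒ AAB·CAB·C·AAB·CAB·C·AAB·AAB·CAB·C·AAB·CAB·C·AAB·CAB·CAB·C
    A ↦ CAB
    B ↦ C
    C ↦ AAB

A->CAB, B->C, C->AAB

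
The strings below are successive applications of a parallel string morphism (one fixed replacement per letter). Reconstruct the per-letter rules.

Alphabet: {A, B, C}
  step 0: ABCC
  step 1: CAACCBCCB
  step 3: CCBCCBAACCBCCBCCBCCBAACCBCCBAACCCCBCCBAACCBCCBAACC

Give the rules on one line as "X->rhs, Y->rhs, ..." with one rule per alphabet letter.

  step 0 ⇒ step 1: ABCC ⇒ C·AA·CCB·CCB
    A ↦ C
    B ↦ AA
    C ↦ CCB

A->C, B->AA, C->CCB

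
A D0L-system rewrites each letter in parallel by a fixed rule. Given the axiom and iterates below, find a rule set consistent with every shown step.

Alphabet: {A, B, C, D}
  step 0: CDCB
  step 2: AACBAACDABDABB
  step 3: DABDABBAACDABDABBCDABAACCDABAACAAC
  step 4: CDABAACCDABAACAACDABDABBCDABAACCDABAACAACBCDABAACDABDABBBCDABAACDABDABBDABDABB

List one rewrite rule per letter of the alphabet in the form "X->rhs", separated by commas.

  step 3 ⇒ step 4: DABDABBAACDABDABBCDABAACCDABAACAAC ⇒ C·DAB·AAC·C·DAB·AAC·AAC·DAB·DAB·B·C·DAB·AAC·C·DAB·AAC·AAC·B·C·DAB·AAC·DAB·DAB·B·B·C·DAB·AAC·DAB·DAB·B·DAB·DAB·B
    A ↦ DAB
    B ↦ AAC
    C ↦ B
    D ↦ C

A->DAB, B->AAC, C->B, D->C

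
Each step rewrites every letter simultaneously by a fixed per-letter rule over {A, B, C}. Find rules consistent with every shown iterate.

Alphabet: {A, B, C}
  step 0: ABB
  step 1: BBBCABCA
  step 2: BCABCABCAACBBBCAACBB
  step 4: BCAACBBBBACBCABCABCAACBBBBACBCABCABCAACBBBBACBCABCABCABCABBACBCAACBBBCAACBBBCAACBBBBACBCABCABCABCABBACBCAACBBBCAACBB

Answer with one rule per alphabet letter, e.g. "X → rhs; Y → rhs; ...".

  step 1 ⇒ step 2: BBBCABCA ⇒ BCA·BCA·BCA·AC·BB·BCA·AC·BB
    A ↦ BB
    B ↦ BCA
    C ↦ AC

A->BB, B->BCA, C->AC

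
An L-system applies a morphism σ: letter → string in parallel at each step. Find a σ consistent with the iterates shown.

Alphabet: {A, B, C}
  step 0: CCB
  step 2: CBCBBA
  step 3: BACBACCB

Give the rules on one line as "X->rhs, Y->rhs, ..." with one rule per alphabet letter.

A->B, B->C, C->BA

  step 2 ⇒ step 3: CBCBBA ⇒ BA·C·BA·C·C·B
    A ↦ B
    B ↦ C
    C ↦ BA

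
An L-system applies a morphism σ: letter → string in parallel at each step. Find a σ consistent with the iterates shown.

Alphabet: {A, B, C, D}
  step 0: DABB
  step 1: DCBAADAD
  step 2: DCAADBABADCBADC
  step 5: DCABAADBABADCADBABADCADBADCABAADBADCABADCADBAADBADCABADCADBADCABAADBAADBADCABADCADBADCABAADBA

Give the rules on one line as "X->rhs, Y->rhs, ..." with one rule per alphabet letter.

A->BA, B->AD, C->A, D->DC

  step 1 ⇒ step 2: DCBAADAD ⇒ DC·A·AD·BA·BA·DC·BA·DC
    A ↦ BA
    B ↦ AD
    C ↦ A
    D ↦ DC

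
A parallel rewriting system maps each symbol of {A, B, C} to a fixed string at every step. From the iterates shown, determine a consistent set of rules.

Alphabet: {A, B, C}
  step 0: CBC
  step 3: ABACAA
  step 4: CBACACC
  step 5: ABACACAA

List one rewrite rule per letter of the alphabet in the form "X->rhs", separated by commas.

  step 4 ⇒ step 5: CBACACC ⇒ A·BA·C·A·C·A·A
    A ↦ C
    B ↦ BA
    C ↦ A

A->C, B->BA, C->A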